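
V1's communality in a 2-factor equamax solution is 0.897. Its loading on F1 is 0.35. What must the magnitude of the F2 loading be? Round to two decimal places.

Under orthogonal rotation h² = Σλ², so λ_F2² = h² − (0.1225) = 0.897 − 0.1225 = 0.7745.
|λ| = √0.7745 = 0.8801.

0.88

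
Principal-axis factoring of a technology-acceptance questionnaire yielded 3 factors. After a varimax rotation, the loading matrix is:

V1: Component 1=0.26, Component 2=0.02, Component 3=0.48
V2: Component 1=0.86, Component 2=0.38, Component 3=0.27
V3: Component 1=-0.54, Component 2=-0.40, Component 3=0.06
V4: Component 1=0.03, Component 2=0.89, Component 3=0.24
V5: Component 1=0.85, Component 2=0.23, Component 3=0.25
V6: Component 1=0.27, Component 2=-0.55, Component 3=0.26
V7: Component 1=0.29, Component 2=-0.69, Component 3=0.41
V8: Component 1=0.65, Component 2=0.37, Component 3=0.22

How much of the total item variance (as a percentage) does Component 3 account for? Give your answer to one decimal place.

8.9%

SS loadings for Component 3 = 0.48² + 0.27² + 0.06² + 0.24² + 0.25² + 0.26² + 0.41² + 0.22² = 0.7111
With 8 standardized items, total variance = 8. Proportion = 0.7111/8 = 0.0889 → 8.89%.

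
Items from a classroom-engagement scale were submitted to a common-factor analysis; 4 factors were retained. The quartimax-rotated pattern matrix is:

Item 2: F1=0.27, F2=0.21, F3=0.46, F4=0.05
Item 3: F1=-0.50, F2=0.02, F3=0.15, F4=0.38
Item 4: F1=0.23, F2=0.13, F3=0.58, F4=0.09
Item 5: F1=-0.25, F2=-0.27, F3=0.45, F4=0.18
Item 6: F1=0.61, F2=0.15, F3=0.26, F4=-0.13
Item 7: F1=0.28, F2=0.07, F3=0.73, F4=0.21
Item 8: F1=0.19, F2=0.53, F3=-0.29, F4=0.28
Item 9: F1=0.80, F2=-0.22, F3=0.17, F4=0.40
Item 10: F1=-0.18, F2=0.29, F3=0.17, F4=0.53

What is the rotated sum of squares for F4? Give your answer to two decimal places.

0.77

SS loadings for F4 = 0.05² + 0.38² + 0.09² + 0.18² + (-0.13)² + 0.21² + 0.28² + 0.40² + 0.53² = 0.0025 + 0.1444 + 0.0081 + 0.0324 + 0.0169 + 0.0441 + 0.0784 + 0.1600 + 0.2809 = 0.7677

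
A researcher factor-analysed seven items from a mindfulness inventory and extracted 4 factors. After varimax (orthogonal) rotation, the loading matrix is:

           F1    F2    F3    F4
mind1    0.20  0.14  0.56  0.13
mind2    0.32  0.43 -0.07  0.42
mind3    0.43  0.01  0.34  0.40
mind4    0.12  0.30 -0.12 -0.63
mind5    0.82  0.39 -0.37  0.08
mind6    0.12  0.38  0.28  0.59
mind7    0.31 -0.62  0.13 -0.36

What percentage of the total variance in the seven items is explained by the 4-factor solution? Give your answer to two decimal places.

SS loadings by factor: 1.1246, 0.9755, 0.6807, 1.2343; total = 4.0151.
Total variance with 7 standardized items is 7, so the solution explains 4.0151/7 = 0.5736 = 57.36%.

57.36%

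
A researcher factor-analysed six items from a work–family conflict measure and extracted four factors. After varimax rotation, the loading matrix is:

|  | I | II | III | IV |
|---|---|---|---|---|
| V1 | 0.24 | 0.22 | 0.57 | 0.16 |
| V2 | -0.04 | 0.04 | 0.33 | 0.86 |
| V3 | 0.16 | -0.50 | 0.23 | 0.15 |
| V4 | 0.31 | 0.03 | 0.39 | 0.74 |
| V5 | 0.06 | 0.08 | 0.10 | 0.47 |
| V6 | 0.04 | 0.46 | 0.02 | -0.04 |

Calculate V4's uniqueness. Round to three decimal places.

h² = 0.31² + 0.03² + 0.39² + 0.74² = 0.0961 + 0.0009 + 0.1521 + 0.5476 = 0.7967
Uniqueness u² = 1 − h² = 1 − 0.7967 = 0.2033

0.203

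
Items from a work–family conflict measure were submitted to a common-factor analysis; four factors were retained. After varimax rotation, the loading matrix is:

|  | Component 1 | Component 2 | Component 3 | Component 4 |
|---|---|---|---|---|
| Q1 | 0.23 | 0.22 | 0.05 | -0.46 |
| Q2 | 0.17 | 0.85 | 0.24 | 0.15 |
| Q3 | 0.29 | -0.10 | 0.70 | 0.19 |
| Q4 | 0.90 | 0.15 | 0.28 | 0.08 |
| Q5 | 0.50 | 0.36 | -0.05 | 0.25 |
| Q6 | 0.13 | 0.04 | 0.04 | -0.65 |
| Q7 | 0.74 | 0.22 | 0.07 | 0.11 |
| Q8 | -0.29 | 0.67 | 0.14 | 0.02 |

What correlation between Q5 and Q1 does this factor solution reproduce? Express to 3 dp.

0.077

r̂ = Σ λ_i·λ_j across factors = (0.50)(0.23) + (0.36)(0.22) + (-0.05)(0.05) + (0.25)(-0.46)
  = +0.1150 +0.0792 -0.0025 -0.1150 = 0.0767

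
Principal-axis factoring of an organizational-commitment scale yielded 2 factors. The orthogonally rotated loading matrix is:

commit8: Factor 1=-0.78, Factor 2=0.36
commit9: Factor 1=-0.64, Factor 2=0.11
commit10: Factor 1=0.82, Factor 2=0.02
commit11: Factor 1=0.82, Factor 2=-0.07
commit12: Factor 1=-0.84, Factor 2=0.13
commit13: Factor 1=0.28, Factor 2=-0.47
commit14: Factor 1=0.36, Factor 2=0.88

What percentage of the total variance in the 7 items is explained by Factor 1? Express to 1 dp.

46.8%

SS loadings for Factor 1 = (-0.78)² + (-0.64)² + 0.82² + 0.82² + (-0.84)² + 0.28² + 0.36² = 3.2764
With 7 standardized items, total variance = 7. Proportion = 3.2764/7 = 0.4681 → 46.81%.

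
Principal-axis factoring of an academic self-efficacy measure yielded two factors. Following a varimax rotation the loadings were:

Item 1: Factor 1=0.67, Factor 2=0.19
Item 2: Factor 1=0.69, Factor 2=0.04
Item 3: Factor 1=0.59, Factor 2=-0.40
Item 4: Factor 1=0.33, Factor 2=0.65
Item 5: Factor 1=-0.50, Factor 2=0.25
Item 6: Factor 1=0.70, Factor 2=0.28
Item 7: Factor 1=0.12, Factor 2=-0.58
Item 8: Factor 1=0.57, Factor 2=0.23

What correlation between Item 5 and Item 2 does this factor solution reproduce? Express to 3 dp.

-0.335

r̂ = Σ λ_i·λ_j across factors = (-0.50)(0.69) + (0.25)(0.04)
  = -0.3450 +0.0100 = -0.3350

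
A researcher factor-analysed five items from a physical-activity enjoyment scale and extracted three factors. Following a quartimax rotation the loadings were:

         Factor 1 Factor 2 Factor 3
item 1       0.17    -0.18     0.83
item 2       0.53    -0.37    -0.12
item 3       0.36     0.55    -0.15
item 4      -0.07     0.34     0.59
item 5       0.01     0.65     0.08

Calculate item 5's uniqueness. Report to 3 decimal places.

h² = 0.01² + 0.65² + 0.08² = 0.0001 + 0.4225 + 0.0064 = 0.4290
Uniqueness u² = 1 − h² = 1 − 0.4290 = 0.5710

0.571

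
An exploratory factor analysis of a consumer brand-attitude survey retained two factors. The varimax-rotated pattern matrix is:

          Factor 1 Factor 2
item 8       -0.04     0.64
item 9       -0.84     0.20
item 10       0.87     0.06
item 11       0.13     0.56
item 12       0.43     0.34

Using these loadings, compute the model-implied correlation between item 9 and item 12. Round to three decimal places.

r̂ = Σ λ_i·λ_j across factors = (-0.84)(0.43) + (0.20)(0.34)
  = -0.3612 +0.0680 = -0.2932

-0.293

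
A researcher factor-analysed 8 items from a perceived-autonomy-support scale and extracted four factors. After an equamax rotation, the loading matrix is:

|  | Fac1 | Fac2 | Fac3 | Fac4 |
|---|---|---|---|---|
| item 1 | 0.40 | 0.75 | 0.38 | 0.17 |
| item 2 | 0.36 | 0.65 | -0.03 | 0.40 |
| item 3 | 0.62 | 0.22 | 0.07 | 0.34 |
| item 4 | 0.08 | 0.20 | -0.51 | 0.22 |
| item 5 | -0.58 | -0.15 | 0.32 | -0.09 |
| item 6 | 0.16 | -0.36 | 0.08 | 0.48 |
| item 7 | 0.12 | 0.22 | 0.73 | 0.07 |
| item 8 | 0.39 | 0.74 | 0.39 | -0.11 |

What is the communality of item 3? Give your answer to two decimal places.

0.55

h² = 0.62² + 0.22² + 0.07² + 0.34² = 0.3844 + 0.0484 + 0.0049 + 0.1156 = 0.5533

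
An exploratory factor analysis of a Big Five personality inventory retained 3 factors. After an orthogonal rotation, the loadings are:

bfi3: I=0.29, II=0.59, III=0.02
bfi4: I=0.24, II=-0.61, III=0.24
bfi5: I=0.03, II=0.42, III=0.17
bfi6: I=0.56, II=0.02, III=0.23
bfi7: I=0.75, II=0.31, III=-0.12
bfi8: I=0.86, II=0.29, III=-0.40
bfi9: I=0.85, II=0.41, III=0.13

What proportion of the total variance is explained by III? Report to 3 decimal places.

SS loadings for III = 0.02² + 0.24² + 0.17² + 0.23² + (-0.12)² + (-0.40)² + 0.13² = 0.3311
Proportion of variance = 0.3311 / 7 = 0.0473.

0.047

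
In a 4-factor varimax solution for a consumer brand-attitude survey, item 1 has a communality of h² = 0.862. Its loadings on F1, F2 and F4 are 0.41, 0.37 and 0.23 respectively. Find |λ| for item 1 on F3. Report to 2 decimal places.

Under orthogonal rotation h² = Σλ², so λ_F3² = h² − (0.3579) = 0.862 − 0.3579 = 0.5041.
|λ| = √0.5041 = 0.7100.

0.71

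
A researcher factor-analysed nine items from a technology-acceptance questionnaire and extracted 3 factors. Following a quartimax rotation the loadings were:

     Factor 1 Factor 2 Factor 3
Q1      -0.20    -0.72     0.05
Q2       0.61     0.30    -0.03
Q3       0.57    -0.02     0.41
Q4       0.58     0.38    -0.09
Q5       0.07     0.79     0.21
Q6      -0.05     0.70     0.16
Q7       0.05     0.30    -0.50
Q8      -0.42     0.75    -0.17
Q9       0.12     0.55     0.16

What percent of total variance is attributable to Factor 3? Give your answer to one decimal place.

6.2%

SS loadings for Factor 3 = 0.05² + (-0.03)² + 0.41² + (-0.09)² + 0.21² + 0.16² + (-0.50)² + (-0.17)² + 0.16² = 0.5538
With 9 standardized items, total variance = 9. Proportion = 0.5538/9 = 0.0615 → 6.15%.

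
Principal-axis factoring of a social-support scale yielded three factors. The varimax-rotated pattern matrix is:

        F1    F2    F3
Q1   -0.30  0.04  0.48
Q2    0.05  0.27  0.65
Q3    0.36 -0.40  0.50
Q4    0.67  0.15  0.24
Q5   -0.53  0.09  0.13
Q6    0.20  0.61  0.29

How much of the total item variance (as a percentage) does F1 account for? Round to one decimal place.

SS loadings for F1 = (-0.30)² + 0.05² + 0.36² + 0.67² + (-0.53)² + 0.20² = 0.9919
With 6 standardized items, total variance = 6. Proportion = 0.9919/6 = 0.1653 → 16.53%.

16.5%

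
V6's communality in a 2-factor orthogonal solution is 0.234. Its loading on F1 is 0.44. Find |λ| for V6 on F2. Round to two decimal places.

0.20

Under orthogonal rotation h² = Σλ², so λ_F2² = h² − (0.1936) = 0.234 − 0.1936 = 0.0404.
|λ| = √0.0404 = 0.2010.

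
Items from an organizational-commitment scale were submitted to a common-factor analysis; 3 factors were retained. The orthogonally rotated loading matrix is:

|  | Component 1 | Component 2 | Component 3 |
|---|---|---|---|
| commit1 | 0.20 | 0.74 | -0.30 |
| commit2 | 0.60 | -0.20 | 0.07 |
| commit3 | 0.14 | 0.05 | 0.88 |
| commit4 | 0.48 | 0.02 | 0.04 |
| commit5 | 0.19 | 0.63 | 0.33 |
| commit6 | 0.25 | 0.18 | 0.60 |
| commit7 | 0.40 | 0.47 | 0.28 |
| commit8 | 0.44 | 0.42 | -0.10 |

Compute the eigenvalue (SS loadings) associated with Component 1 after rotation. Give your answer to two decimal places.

1.10

SS loadings for Component 1 = 0.20² + 0.60² + 0.14² + 0.48² + 0.19² + 0.25² + 0.40² + 0.44² = 0.0400 + 0.3600 + 0.0196 + 0.2304 + 0.0361 + 0.0625 + 0.1600 + 0.1936 = 1.1022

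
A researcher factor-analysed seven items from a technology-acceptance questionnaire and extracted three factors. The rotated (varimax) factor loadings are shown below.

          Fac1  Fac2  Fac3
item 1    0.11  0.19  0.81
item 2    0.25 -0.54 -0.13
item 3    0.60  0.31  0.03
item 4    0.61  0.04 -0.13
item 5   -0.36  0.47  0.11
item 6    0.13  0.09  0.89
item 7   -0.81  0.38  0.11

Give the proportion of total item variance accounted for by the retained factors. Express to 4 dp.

0.5593

SS loadings by factor: 1.6093, 0.7988, 1.5071; total = 3.9152.
Total variance with 7 standardized items is 7, so the solution explains 3.9152/7 = 0.5593.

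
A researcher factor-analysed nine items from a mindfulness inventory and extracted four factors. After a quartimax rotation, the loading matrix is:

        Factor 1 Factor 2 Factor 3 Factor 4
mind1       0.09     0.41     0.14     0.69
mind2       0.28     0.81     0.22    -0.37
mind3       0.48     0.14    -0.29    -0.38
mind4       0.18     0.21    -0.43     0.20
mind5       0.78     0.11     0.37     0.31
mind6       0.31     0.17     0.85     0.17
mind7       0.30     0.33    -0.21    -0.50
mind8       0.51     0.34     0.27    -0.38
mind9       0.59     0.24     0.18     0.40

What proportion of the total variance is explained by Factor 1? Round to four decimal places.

0.1947

SS loadings for Factor 1 = 0.09² + 0.28² + 0.48² + 0.18² + 0.78² + 0.31² + 0.30² + 0.51² + 0.59² = 1.7520
Proportion of variance = 1.7520 / 9 = 0.1947.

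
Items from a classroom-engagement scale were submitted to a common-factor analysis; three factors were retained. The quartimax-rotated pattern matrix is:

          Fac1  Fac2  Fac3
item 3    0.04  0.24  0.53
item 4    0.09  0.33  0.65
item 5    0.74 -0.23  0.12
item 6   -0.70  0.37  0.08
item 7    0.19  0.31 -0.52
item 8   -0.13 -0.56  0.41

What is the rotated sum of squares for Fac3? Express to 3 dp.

SS loadings for Fac3 = 0.53² + 0.65² + 0.12² + 0.08² + (-0.52)² + 0.41² = 0.2809 + 0.4225 + 0.0144 + 0.0064 + 0.2704 + 0.1681 = 1.1627

1.163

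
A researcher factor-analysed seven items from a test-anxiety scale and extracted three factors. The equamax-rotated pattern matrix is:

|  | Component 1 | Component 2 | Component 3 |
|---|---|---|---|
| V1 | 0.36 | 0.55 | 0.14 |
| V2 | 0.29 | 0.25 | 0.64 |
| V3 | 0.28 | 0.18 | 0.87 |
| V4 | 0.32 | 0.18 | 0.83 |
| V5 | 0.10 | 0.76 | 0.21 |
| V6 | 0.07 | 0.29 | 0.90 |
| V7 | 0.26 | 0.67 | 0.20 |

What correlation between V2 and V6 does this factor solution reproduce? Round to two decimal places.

r̂ = Σ λ_i·λ_j across factors = (0.29)(0.07) + (0.25)(0.29) + (0.64)(0.90)
  = +0.0203 +0.0725 +0.5760 = 0.6688

0.67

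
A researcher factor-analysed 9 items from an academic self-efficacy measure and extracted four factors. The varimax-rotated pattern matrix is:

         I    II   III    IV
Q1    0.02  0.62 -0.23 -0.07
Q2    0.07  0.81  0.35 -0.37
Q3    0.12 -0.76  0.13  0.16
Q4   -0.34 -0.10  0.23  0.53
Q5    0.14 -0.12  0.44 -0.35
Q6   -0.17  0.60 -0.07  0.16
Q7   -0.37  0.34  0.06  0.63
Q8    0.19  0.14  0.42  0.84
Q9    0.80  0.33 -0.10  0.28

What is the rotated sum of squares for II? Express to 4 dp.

SS loadings for II = 0.62² + 0.81² + (-0.76)² + (-0.10)² + (-0.12)² + 0.60² + 0.34² + 0.14² + 0.33² = 0.3844 + 0.6561 + 0.5776 + 0.0100 + 0.0144 + 0.3600 + 0.1156 + 0.0196 + 0.1089 = 2.2466

2.2466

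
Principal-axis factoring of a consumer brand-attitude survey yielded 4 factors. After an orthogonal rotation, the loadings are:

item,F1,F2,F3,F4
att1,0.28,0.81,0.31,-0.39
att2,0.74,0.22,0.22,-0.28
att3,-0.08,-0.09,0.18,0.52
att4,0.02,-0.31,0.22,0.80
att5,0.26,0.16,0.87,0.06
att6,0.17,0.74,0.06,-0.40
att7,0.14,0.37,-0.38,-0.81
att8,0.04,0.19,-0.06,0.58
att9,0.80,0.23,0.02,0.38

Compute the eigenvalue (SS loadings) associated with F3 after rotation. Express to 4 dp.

1.1342

SS loadings for F3 = 0.31² + 0.22² + 0.18² + 0.22² + 0.87² + 0.06² + (-0.38)² + (-0.06)² + 0.02² = 0.0961 + 0.0484 + 0.0324 + 0.0484 + 0.7569 + 0.0036 + 0.1444 + 0.0036 + 0.0004 = 1.1342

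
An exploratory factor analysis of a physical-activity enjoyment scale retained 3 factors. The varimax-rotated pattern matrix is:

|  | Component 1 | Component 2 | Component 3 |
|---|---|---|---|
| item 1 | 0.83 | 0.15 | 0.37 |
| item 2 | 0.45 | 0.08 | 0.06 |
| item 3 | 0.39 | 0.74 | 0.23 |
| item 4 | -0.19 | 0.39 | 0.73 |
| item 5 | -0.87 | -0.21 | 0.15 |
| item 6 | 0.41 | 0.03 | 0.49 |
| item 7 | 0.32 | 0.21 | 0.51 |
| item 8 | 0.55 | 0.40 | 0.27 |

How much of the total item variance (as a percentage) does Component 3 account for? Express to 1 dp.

SS loadings for Component 3 = 0.37² + 0.06² + 0.23² + 0.73² + 0.15² + 0.49² + 0.51² + 0.27² = 1.3219
With 8 standardized items, total variance = 8. Proportion = 1.3219/8 = 0.1652 → 16.52%.

16.5%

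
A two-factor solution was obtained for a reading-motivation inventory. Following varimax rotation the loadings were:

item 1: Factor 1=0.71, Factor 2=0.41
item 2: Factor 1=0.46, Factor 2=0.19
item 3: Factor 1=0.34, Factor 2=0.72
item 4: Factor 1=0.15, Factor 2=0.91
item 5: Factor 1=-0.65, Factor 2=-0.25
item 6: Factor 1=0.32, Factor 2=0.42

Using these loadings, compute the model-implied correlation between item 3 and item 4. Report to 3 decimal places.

0.706

r̂ = Σ λ_i·λ_j across factors = (0.34)(0.15) + (0.72)(0.91)
  = +0.0510 +0.6552 = 0.7062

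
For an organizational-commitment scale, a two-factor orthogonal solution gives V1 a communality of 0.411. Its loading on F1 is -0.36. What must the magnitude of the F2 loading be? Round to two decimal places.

Under orthogonal rotation h² = Σλ², so λ_F2² = h² − (0.1296) = 0.411 − 0.1296 = 0.2814.
|λ| = √0.2814 = 0.5305.

0.53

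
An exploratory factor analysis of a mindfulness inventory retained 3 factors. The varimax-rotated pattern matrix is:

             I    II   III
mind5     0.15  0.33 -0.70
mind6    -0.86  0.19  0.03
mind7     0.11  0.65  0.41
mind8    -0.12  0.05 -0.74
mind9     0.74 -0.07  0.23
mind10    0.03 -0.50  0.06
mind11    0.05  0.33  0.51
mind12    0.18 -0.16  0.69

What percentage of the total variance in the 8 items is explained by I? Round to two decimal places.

SS loadings for I = 0.15² + (-0.86)² + 0.11² + (-0.12)² + 0.74² + 0.03² + 0.05² + 0.18² = 1.3720
With 8 standardized items, total variance = 8. Proportion = 1.3720/8 = 0.1715 → 17.15%.

17.15%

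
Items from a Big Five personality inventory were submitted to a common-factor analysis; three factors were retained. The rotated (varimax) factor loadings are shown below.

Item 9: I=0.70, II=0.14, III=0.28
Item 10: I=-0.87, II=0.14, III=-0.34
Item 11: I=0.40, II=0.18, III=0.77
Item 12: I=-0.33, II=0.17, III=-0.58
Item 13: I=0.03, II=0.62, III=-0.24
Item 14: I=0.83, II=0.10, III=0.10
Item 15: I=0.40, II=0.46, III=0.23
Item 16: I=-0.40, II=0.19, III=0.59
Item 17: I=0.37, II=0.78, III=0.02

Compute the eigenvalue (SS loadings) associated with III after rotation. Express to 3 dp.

1.592

SS loadings for III = 0.28² + (-0.34)² + 0.77² + (-0.58)² + (-0.24)² + 0.10² + 0.23² + 0.59² + 0.02² = 0.0784 + 0.1156 + 0.5929 + 0.3364 + 0.0576 + 0.0100 + 0.0529 + 0.3481 + 0.0004 = 1.5923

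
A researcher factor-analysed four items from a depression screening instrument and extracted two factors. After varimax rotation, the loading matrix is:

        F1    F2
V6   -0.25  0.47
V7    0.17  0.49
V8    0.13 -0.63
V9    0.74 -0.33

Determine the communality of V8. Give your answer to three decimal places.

0.414

h² = 0.13² + (-0.63)² = 0.0169 + 0.3969 = 0.4138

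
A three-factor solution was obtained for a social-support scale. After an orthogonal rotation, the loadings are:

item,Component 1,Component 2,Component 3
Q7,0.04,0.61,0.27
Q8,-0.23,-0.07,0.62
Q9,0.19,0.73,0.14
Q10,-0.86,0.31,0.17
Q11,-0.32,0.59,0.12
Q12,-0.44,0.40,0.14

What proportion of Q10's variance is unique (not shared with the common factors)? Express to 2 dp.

h² = (-0.86)² + 0.31² + 0.17² = 0.7396 + 0.0961 + 0.0289 = 0.8646
Uniqueness u² = 1 − h² = 1 − 0.8646 = 0.1354

0.14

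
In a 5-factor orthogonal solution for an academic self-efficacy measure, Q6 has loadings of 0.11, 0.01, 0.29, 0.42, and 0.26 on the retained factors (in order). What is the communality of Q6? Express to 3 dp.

h² = 0.11² + 0.01² + 0.29² + 0.42² + 0.26² = 0.0121 + 0.0001 + 0.0841 + 0.1764 + 0.0676 = 0.3403

0.340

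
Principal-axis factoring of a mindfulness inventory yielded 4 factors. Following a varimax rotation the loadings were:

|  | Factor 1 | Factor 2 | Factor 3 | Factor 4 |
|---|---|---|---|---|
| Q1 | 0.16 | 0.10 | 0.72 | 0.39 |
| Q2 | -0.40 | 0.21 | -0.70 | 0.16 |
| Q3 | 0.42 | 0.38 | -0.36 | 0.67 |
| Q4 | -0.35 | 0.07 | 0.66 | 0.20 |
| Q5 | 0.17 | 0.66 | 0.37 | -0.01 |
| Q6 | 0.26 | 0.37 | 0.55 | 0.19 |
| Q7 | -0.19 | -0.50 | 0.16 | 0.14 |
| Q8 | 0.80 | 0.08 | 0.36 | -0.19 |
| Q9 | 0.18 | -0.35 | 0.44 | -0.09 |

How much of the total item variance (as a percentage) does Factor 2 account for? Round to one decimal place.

12.8%

SS loadings for Factor 2 = 0.10² + 0.21² + 0.38² + 0.07² + 0.66² + 0.37² + (-0.50)² + 0.08² + (-0.35)² = 1.1548
With 9 standardized items, total variance = 9. Proportion = 1.1548/9 = 0.1283 → 12.83%.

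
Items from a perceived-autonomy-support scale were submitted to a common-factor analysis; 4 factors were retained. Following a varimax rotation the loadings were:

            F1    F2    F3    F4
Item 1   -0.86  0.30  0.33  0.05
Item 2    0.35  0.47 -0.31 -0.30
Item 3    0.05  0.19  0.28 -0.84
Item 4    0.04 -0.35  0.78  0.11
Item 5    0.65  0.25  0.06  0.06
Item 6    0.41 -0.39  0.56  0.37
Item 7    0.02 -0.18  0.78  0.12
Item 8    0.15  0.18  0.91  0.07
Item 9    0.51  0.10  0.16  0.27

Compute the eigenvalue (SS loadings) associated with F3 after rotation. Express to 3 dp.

2.671

SS loadings for F3 = 0.33² + (-0.31)² + 0.28² + 0.78² + 0.06² + 0.56² + 0.78² + 0.91² + 0.16² = 0.1089 + 0.0961 + 0.0784 + 0.6084 + 0.0036 + 0.3136 + 0.6084 + 0.8281 + 0.0256 = 2.6711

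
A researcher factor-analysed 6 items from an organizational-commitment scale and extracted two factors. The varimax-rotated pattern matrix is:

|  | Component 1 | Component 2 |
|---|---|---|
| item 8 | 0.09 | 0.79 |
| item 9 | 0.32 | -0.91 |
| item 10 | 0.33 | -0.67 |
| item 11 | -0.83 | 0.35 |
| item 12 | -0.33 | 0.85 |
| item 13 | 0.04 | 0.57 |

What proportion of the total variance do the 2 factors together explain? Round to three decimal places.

0.682

SS loadings by factor: 1.0188, 3.0710; total = 4.0898.
Total variance with 6 standardized items is 6, so the solution explains 4.0898/6 = 0.6816.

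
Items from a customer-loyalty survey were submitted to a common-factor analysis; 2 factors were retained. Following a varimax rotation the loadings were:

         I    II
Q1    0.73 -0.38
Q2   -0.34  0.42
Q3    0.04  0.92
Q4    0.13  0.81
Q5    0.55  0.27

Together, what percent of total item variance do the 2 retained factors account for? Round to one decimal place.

Communalities: 0.6773, 0.2920, 0.8480, 0.6730, 0.3754; Σh² = 2.8657.
Total variance with 5 standardized items is 5, so the solution explains 2.8657/5 = 0.5731 = 57.31%.

57.3%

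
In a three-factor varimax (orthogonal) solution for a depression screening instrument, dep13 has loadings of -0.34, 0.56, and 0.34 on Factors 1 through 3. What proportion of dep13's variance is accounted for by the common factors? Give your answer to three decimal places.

h² = (-0.34)² + 0.56² + 0.34² = 0.1156 + 0.3136 + 0.1156 = 0.5448

0.545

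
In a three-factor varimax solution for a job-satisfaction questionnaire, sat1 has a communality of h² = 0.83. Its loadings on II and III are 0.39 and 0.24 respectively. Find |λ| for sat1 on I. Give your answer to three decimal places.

Under orthogonal rotation h² = Σλ², so λ_I² = h² − (0.2097) = 0.83 − 0.2097 = 0.6203.
|λ| = √0.6203 = 0.7876.

0.788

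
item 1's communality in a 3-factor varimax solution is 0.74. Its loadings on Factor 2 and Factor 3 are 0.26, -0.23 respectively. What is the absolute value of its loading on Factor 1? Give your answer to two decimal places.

0.79

Under orthogonal rotation h² = Σλ², so λ_Factor 1² = h² − (0.1205) = 0.74 − 0.1205 = 0.6195.
|λ| = √0.6195 = 0.7871.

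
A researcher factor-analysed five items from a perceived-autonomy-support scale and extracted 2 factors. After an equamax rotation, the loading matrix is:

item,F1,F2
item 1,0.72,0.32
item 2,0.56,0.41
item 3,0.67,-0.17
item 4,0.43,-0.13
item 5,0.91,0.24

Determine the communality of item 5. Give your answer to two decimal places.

0.89

h² = 0.91² + 0.24² = 0.8281 + 0.0576 = 0.8857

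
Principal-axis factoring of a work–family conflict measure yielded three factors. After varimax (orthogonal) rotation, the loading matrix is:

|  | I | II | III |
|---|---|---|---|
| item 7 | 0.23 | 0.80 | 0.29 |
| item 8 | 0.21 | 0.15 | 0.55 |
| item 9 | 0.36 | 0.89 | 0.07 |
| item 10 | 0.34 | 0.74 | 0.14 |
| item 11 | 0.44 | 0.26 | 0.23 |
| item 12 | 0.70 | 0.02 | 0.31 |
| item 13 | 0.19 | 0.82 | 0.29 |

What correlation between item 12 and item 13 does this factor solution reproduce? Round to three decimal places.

0.239

r̂ = Σ λ_i·λ_j across factors = (0.70)(0.19) + (0.02)(0.82) + (0.31)(0.29)
  = +0.1330 +0.0164 +0.0899 = 0.2393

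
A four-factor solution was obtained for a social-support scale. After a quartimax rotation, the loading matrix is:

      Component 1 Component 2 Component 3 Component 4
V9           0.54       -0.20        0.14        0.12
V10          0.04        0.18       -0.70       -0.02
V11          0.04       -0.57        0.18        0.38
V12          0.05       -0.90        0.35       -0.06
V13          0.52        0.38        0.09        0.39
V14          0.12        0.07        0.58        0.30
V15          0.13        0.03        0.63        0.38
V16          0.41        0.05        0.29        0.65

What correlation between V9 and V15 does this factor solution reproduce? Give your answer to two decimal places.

0.20

r̂ = Σ λ_i·λ_j across factors = (0.54)(0.13) + (-0.20)(0.03) + (0.14)(0.63) + (0.12)(0.38)
  = +0.0702 -0.0060 +0.0882 +0.0456 = 0.1980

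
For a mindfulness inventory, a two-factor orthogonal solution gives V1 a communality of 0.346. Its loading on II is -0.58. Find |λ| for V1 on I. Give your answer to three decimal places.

Under orthogonal rotation h² = Σλ², so λ_I² = h² − (0.3364) = 0.346 − 0.3364 = 0.0096.
|λ| = √0.0096 = 0.0980.

0.098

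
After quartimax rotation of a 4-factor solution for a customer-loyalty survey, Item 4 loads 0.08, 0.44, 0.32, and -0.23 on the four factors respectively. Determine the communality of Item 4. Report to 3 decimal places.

0.355

h² = 0.08² + 0.44² + 0.32² + (-0.23)² = 0.0064 + 0.1936 + 0.1024 + 0.0529 = 0.3553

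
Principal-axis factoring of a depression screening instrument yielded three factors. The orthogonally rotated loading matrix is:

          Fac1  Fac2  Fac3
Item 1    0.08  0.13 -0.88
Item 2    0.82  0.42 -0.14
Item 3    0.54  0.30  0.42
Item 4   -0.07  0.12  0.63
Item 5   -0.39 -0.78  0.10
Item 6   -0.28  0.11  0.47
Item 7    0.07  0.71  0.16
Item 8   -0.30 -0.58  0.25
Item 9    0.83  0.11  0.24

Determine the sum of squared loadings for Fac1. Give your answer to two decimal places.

1.99

SS loadings for Fac1 = 0.08² + 0.82² + 0.54² + (-0.07)² + (-0.39)² + (-0.28)² + 0.07² + (-0.30)² + 0.83² = 0.0064 + 0.6724 + 0.2916 + 0.0049 + 0.1521 + 0.0784 + 0.0049 + 0.0900 + 0.6889 = 1.9896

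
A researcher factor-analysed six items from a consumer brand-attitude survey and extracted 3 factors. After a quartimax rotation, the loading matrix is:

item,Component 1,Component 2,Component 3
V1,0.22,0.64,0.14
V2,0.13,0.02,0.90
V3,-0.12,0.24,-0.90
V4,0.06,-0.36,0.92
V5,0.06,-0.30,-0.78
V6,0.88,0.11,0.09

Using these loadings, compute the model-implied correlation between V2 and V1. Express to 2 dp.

r̂ = Σ λ_i·λ_j across factors = (0.13)(0.22) + (0.02)(0.64) + (0.90)(0.14)
  = +0.0286 +0.0128 +0.1260 = 0.1674

0.17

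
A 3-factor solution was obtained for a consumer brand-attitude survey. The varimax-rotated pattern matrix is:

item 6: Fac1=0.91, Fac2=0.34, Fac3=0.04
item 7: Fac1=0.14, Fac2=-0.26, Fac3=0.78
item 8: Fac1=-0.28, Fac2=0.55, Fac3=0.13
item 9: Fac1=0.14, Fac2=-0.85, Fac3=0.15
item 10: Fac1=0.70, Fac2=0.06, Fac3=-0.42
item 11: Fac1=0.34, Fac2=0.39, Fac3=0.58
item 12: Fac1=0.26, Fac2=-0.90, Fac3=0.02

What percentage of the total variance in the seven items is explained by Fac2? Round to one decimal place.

SS loadings for Fac2 = 0.34² + (-0.26)² + 0.55² + (-0.85)² + 0.06² + 0.39² + (-0.90)² = 2.1739
With 7 standardized items, total variance = 7. Proportion = 2.1739/7 = 0.3106 → 31.06%.

31.1%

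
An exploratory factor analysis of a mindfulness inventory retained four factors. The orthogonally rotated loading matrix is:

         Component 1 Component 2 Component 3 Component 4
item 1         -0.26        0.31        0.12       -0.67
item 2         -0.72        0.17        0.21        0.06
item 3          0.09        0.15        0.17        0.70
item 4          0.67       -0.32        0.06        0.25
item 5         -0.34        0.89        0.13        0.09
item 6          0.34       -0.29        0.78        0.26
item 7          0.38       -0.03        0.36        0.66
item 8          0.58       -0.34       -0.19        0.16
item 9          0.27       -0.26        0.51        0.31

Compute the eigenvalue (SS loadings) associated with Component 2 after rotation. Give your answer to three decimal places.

1.310

SS loadings for Component 2 = 0.31² + 0.17² + 0.15² + (-0.32)² + 0.89² + (-0.29)² + (-0.03)² + (-0.34)² + (-0.26)² = 0.0961 + 0.0289 + 0.0225 + 0.1024 + 0.7921 + 0.0841 + 0.0009 + 0.1156 + 0.0676 = 1.3102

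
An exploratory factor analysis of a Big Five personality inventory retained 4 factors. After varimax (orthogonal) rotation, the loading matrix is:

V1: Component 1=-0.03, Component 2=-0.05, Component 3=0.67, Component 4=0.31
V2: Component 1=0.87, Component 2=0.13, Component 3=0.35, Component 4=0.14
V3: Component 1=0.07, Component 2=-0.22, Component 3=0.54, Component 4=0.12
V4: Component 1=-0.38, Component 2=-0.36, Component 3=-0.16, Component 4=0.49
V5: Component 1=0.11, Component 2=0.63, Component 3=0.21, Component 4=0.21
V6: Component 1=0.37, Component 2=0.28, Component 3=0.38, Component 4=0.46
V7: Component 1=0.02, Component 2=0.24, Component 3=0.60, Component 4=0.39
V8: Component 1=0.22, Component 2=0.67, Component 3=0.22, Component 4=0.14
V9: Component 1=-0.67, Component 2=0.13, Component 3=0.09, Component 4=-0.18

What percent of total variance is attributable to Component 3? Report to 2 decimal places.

SS loadings for Component 3 = 0.67² + 0.35² + 0.54² + (-0.16)² + 0.21² + 0.38² + 0.60² + 0.22² + 0.09² = 1.4936
With 9 standardized items, total variance = 9. Proportion = 1.4936/9 = 0.1660 → 16.60%.

16.60%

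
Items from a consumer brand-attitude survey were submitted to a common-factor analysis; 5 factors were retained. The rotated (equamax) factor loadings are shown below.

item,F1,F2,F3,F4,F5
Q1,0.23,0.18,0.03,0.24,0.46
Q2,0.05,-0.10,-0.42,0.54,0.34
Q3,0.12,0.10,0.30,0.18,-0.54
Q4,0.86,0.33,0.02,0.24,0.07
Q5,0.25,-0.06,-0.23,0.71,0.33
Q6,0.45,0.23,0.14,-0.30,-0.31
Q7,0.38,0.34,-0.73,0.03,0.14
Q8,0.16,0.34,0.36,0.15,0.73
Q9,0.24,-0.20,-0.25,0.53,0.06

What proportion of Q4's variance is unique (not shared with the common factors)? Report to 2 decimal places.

h² = 0.86² + 0.33² + 0.02² + 0.24² + 0.07² = 0.7396 + 0.1089 + 0.0004 + 0.0576 + 0.0049 = 0.9114
Uniqueness u² = 1 − h² = 1 − 0.9114 = 0.0886

0.09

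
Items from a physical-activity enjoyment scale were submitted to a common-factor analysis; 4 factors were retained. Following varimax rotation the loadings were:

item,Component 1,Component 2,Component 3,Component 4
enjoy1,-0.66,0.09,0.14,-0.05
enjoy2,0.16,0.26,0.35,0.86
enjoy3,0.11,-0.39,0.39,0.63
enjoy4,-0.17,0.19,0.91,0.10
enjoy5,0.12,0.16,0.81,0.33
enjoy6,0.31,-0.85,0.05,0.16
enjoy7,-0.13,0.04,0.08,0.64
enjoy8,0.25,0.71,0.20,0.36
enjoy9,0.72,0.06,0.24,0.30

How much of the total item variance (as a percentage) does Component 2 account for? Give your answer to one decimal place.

SS loadings for Component 2 = 0.09² + 0.26² + (-0.39)² + 0.19² + 0.16² + (-0.85)² + 0.04² + 0.71² + 0.06² = 1.5213
With 9 standardized items, total variance = 9. Proportion = 1.5213/9 = 0.1690 → 16.90%.

16.9%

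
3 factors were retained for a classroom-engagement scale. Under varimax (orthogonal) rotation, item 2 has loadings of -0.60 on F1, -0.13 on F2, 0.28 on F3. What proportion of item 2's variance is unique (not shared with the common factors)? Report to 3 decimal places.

0.545

h² = (-0.60)² + (-0.13)² + 0.28² = 0.3600 + 0.0169 + 0.0784 = 0.4553
Uniqueness u² = 1 − h² = 1 − 0.4553 = 0.5447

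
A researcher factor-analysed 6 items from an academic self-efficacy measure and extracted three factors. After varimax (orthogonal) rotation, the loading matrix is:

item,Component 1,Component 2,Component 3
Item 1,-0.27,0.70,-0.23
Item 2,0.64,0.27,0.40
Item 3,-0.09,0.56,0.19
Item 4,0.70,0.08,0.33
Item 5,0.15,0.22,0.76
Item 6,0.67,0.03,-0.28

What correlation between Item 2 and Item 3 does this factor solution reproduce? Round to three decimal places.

r̂ = Σ λ_i·λ_j across factors = (0.64)(-0.09) + (0.27)(0.56) + (0.40)(0.19)
  = -0.0576 +0.1512 +0.0760 = 0.1696

0.170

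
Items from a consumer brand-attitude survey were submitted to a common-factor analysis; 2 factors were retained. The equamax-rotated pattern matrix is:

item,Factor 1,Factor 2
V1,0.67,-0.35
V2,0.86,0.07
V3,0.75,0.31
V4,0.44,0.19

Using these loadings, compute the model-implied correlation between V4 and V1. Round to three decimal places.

0.228

r̂ = Σ λ_i·λ_j across factors = (0.44)(0.67) + (0.19)(-0.35)
  = +0.2948 -0.0665 = 0.2283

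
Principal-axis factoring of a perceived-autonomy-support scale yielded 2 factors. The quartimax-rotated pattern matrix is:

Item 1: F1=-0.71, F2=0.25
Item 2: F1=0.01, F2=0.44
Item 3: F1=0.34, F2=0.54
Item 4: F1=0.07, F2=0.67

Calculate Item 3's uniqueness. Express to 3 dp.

0.593

h² = 0.34² + 0.54² = 0.1156 + 0.2916 = 0.4072
Uniqueness u² = 1 − h² = 1 − 0.4072 = 0.5928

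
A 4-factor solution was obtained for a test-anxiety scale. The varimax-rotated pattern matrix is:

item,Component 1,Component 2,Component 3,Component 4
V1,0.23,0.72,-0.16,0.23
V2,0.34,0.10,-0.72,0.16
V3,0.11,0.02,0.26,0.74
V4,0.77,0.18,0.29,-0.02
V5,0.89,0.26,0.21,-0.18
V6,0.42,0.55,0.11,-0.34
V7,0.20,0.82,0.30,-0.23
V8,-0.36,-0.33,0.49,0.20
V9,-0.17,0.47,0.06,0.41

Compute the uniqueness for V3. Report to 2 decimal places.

0.37

h² = 0.11² + 0.02² + 0.26² + 0.74² = 0.0121 + 0.0004 + 0.0676 + 0.5476 = 0.6277
Uniqueness u² = 1 − h² = 1 − 0.6277 = 0.3723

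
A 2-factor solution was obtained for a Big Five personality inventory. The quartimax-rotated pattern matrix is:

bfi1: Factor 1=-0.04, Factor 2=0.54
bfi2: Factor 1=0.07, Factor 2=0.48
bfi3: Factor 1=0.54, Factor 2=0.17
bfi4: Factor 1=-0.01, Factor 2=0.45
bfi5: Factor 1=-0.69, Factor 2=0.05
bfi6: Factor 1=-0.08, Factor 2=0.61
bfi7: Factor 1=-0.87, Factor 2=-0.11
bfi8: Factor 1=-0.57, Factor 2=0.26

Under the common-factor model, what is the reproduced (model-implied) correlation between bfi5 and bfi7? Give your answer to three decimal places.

r̂ = Σ λ_i·λ_j across factors = (-0.69)(-0.87) + (0.05)(-0.11)
  = +0.6003 -0.0055 = 0.5948

0.595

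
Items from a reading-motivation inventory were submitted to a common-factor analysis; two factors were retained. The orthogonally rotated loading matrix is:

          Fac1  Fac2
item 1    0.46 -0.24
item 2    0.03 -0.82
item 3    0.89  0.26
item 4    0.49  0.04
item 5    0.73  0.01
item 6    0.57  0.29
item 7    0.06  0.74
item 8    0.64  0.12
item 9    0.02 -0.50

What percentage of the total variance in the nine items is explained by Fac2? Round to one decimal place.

SS loadings for Fac2 = (-0.24)² + (-0.82)² + 0.26² + 0.04² + 0.01² + 0.29² + 0.74² + 0.12² + (-0.50)² = 1.6954
With 9 standardized items, total variance = 9. Proportion = 1.6954/9 = 0.1884 → 18.84%.

18.8%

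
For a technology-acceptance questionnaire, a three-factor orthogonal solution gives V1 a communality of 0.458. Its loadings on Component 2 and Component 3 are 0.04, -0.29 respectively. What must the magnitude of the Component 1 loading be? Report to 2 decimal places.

0.61

Under orthogonal rotation h² = Σλ², so λ_Component 1² = h² − (0.0857) = 0.458 − 0.0857 = 0.3723.
|λ| = √0.3723 = 0.6102.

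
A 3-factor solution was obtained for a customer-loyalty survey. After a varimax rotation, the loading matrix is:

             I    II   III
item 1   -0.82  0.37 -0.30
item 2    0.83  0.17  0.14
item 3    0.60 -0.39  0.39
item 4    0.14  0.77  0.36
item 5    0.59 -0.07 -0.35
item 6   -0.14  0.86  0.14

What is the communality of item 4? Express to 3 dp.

h² = 0.14² + 0.77² + 0.36² = 0.0196 + 0.5929 + 0.1296 = 0.7421

0.742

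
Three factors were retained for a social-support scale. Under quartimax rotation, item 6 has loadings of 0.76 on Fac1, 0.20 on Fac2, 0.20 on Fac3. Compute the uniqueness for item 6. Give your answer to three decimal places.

0.342

h² = 0.76² + 0.20² + 0.20² = 0.5776 + 0.0400 + 0.0400 = 0.6576
Uniqueness u² = 1 − h² = 1 − 0.6576 = 0.3424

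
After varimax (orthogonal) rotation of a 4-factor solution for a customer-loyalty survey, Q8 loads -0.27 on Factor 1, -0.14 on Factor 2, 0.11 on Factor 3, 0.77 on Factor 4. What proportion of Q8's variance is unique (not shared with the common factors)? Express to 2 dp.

0.30

h² = (-0.27)² + (-0.14)² + 0.11² + 0.77² = 0.0729 + 0.0196 + 0.0121 + 0.5929 = 0.6975
Uniqueness u² = 1 − h² = 1 − 0.6975 = 0.3025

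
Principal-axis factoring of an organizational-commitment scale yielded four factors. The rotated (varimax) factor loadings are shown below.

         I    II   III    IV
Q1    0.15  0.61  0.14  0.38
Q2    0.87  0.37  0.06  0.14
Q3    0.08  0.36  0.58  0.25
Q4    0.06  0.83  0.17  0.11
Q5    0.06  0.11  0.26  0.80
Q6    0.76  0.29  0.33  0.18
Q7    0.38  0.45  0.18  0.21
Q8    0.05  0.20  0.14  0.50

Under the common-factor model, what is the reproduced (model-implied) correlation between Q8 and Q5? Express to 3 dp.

0.461

r̂ = Σ λ_i·λ_j across factors = (0.05)(0.06) + (0.20)(0.11) + (0.14)(0.26) + (0.50)(0.80)
  = +0.0030 +0.0220 +0.0364 +0.4000 = 0.4614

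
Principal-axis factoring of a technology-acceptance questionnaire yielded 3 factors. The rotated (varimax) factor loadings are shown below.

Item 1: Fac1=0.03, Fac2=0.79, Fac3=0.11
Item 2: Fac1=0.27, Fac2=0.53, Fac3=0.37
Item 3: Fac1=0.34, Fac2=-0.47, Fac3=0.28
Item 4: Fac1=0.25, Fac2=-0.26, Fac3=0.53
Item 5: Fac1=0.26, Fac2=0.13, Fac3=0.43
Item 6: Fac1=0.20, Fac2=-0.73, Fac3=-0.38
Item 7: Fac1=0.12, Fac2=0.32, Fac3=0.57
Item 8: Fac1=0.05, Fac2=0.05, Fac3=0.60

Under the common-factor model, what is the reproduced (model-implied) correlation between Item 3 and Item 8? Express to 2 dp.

0.16

r̂ = Σ λ_i·λ_j across factors = (0.34)(0.05) + (-0.47)(0.05) + (0.28)(0.60)
  = +0.0170 -0.0235 +0.1680 = 0.1615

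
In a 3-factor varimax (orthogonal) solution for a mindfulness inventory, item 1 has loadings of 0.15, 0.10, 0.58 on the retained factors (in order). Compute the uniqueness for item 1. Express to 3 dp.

0.631

h² = 0.15² + 0.10² + 0.58² = 0.0225 + 0.0100 + 0.3364 = 0.3689
Uniqueness u² = 1 − h² = 1 − 0.3689 = 0.6311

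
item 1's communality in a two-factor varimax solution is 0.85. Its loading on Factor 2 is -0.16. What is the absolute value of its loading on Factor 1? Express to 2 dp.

Under orthogonal rotation h² = Σλ², so λ_Factor 1² = h² − (0.0256) = 0.85 − 0.0256 = 0.8244.
|λ| = √0.8244 = 0.9080.

0.91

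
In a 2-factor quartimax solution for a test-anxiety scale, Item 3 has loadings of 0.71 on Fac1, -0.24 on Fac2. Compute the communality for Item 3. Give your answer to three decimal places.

h² = 0.71² + (-0.24)² = 0.5041 + 0.0576 = 0.5617

0.562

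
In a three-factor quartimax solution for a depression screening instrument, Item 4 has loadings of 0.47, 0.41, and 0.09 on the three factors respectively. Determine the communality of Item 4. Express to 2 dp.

h² = 0.47² + 0.41² + 0.09² = 0.2209 + 0.1681 + 0.0081 = 0.3971

0.40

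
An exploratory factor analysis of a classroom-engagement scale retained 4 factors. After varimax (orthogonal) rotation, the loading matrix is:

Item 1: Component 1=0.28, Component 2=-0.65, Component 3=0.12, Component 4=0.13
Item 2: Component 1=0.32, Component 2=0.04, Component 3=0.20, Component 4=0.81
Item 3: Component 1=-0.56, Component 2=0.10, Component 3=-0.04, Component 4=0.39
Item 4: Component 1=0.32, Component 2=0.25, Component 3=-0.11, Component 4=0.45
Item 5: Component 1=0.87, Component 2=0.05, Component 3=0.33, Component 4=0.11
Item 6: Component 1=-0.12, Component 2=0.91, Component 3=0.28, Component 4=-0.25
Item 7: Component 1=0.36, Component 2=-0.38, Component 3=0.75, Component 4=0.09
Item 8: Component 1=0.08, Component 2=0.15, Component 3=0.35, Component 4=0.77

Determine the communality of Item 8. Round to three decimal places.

0.744

h² = 0.08² + 0.15² + 0.35² + 0.77² = 0.0064 + 0.0225 + 0.1225 + 0.5929 = 0.7443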